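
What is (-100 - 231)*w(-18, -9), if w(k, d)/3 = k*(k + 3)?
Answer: -268110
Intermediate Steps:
w(k, d) = 3*k*(3 + k) (w(k, d) = 3*(k*(k + 3)) = 3*(k*(3 + k)) = 3*k*(3 + k))
(-100 - 231)*w(-18, -9) = (-100 - 231)*(3*(-18)*(3 - 18)) = -993*(-18)*(-15) = -331*810 = -268110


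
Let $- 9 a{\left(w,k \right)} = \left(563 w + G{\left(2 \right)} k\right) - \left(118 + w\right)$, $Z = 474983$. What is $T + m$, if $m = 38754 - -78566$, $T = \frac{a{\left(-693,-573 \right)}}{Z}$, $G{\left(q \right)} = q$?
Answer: $\frac{501525440770}{4274847} \approx 1.1732 \cdot 10^{5}$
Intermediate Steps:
$a{\left(w,k \right)} = \frac{118}{9} - \frac{562 w}{9} - \frac{2 k}{9}$ ($a{\left(w,k \right)} = - \frac{\left(563 w + 2 k\right) - \left(118 + w\right)}{9} = - \frac{\left(2 k + 563 w\right) - \left(118 + w\right)}{9} = - \frac{-118 + 2 k + 562 w}{9} = \frac{118}{9} - \frac{562 w}{9} - \frac{2 k}{9}$)
$T = \frac{390730}{4274847}$ ($T = \frac{\frac{118}{9} - -43274 - - \frac{382}{3}}{474983} = \left(\frac{118}{9} + 43274 + \frac{382}{3}\right) \frac{1}{474983} = \frac{390730}{9} \cdot \frac{1}{474983} = \frac{390730}{4274847} \approx 0.091402$)
$m = 117320$ ($m = 38754 + 78566 = 117320$)
$T + m = \frac{390730}{4274847} + 117320 = \frac{501525440770}{4274847}$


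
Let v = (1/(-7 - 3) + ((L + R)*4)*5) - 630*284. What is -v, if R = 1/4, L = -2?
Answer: 1789551/10 ≈ 1.7896e+5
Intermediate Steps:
R = ¼ ≈ 0.25000
v = -1789551/10 (v = (1/(-7 - 3) + ((-2 + ¼)*4)*5) - 630*284 = (1/(-10) - 7/4*4*5) - 178920 = (-⅒ - 7*5) - 178920 = (-⅒ - 35) - 178920 = -351/10 - 178920 = -1789551/10 ≈ -1.7896e+5)
-v = -1*(-1789551/10) = 1789551/10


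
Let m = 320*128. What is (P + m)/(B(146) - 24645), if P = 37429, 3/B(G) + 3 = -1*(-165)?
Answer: -4233006/1330829 ≈ -3.1807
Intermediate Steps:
B(G) = 1/54 (B(G) = 3/(-3 - 1*(-165)) = 3/(-3 + 165) = 3/162 = 3*(1/162) = 1/54)
m = 40960
(P + m)/(B(146) - 24645) = (37429 + 40960)/(1/54 - 24645) = 78389/(-1330829/54) = 78389*(-54/1330829) = -4233006/1330829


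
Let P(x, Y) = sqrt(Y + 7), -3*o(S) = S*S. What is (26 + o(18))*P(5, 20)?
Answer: -246*sqrt(3) ≈ -426.08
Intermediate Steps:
o(S) = -S**2/3 (o(S) = -S*S/3 = -S**2/3)
P(x, Y) = sqrt(7 + Y)
(26 + o(18))*P(5, 20) = (26 - 1/3*18**2)*sqrt(7 + 20) = (26 - 1/3*324)*sqrt(27) = (26 - 108)*(3*sqrt(3)) = -246*sqrt(3)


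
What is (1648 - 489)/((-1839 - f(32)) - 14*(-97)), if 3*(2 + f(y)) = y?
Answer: -3477/1469 ≈ -2.3669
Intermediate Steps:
f(y) = -2 + y/3
(1648 - 489)/((-1839 - f(32)) - 14*(-97)) = (1648 - 489)/((-1839 - (-2 + (1/3)*32)) - 14*(-97)) = 1159/((-1839 - (-2 + 32/3)) + 1358) = 1159/((-1839 - 1*26/3) + 1358) = 1159/((-1839 - 26/3) + 1358) = 1159/(-5543/3 + 1358) = 1159/(-1469/3) = 1159*(-3/1469) = -3477/1469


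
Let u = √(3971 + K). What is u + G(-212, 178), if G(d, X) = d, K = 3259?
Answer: -212 + √7230 ≈ -126.97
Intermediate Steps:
u = √7230 (u = √(3971 + 3259) = √7230 ≈ 85.029)
u + G(-212, 178) = √7230 - 212 = -212 + √7230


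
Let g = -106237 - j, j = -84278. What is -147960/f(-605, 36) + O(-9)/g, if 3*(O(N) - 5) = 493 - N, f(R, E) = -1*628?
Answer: 2436709061/10342689 ≈ 235.60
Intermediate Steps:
g = -21959 (g = -106237 - 1*(-84278) = -106237 + 84278 = -21959)
f(R, E) = -628
O(N) = 508/3 - N/3 (O(N) = 5 + (493 - N)/3 = 5 + (493/3 - N/3) = 508/3 - N/3)
-147960/f(-605, 36) + O(-9)/g = -147960/(-628) + (508/3 - ⅓*(-9))/(-21959) = -147960*(-1/628) + (508/3 + 3)*(-1/21959) = 36990/157 + (517/3)*(-1/21959) = 36990/157 - 517/65877 = 2436709061/10342689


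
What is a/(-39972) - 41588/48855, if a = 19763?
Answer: -875958967/650944020 ≈ -1.3457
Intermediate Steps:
a/(-39972) - 41588/48855 = 19763/(-39972) - 41588/48855 = 19763*(-1/39972) - 41588*1/48855 = -19763/39972 - 41588/48855 = -875958967/650944020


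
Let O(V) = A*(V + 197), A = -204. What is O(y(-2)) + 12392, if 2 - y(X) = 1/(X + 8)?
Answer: -28170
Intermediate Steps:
y(X) = 2 - 1/(8 + X) (y(X) = 2 - 1/(X + 8) = 2 - 1/(8 + X))
O(V) = -40188 - 204*V (O(V) = -204*(V + 197) = -204*(197 + V) = -40188 - 204*V)
O(y(-2)) + 12392 = (-40188 - 204*(15 + 2*(-2))/(8 - 2)) + 12392 = (-40188 - 204*(15 - 4)/6) + 12392 = (-40188 - 34*11) + 12392 = (-40188 - 204*11/6) + 12392 = (-40188 - 374) + 12392 = -40562 + 12392 = -28170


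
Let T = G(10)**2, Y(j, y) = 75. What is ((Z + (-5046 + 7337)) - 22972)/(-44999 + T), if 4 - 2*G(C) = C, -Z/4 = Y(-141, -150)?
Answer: 20981/44990 ≈ 0.46635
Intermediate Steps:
Z = -300 (Z = -4*75 = -300)
G(C) = 2 - C/2
T = 9 (T = (2 - 1/2*10)**2 = (2 - 5)**2 = (-3)**2 = 9)
((Z + (-5046 + 7337)) - 22972)/(-44999 + T) = ((-300 + (-5046 + 7337)) - 22972)/(-44999 + 9) = ((-300 + 2291) - 22972)/(-44990) = (1991 - 22972)*(-1/44990) = -20981*(-1/44990) = 20981/44990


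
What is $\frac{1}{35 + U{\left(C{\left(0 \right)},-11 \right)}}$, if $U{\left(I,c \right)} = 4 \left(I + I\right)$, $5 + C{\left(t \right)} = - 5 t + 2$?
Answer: $\frac{1}{11} \approx 0.090909$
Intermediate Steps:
$C{\left(t \right)} = -3 - 5 t$ ($C{\left(t \right)} = -5 - \left(-2 + 5 t\right) = -3 - 5 t$)
$U{\left(I,c \right)} = 8 I$ ($U{\left(I,c \right)} = 4 \cdot 2 I = 8 I$)
$\frac{1}{35 + U{\left(C{\left(0 \right)},-11 \right)}} = \frac{1}{35 + 8 \left(-3 - 0\right)} = \frac{1}{35 + 8 \left(-3 + 0\right)} = \frac{1}{35 + 8 \left(-3\right)} = \frac{1}{35 - 24} = \frac{1}{11}$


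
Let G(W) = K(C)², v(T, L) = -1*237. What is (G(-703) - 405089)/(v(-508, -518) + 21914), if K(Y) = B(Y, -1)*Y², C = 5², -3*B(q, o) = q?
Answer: 240494824/195093 ≈ 1232.7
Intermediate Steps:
B(q, o) = -q/3
v(T, L) = -237
C = 25
K(Y) = -Y³/3 (K(Y) = (-Y/3)*Y² = -Y³/3)
G(W) = 244140625/9 (G(W) = (-⅓*25³)² = (-⅓*15625)² = (-15625/3)² = 244140625/9)
(G(-703) - 405089)/(v(-508, -518) + 21914) = (244140625/9 - 405089)/(-237 + 21914) = (240494824/9)/21677 = (240494824/9)*(1/21677) = 240494824/195093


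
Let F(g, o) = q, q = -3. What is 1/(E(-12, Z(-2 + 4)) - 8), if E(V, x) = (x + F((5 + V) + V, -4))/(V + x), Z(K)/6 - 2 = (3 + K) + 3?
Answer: -16/109 ≈ -0.14679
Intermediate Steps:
Z(K) = 48 + 6*K (Z(K) = 12 + 6*((3 + K) + 3) = 12 + 6*(6 + K) = 12 + (36 + 6*K) = 48 + 6*K)
F(g, o) = -3
E(V, x) = (-3 + x)/(V + x) (E(V, x) = (x - 3)/(V + x) = (-3 + x)/(V + x))
1/(E(-12, Z(-2 + 4)) - 8) = 1/((-3 + (48 + 6*(-2 + 4)))/(-12 + (48 + 6*(-2 + 4))) - 8) = 1/((-3 + (48 + 6*2))/(-12 + (48 + 6*2)) - 8) = 1/((-3 + (48 + 12))/(-12 + (48 + 12)) - 8) = 1/((-3 + 60)/(-12 + 60) - 8) = 1/(57/48 - 8) = 1/((1/48)*57 - 8) = 1/(19/16 - 8) = 1/(-109/16) = -16/109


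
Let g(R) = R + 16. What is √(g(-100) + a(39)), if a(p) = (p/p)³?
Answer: I*√83 ≈ 9.1104*I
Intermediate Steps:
g(R) = 16 + R
a(p) = 1 (a(p) = 1³ = 1)
√(g(-100) + a(39)) = √((16 - 100) + 1) = √(-84 + 1) = √(-83) = I*√83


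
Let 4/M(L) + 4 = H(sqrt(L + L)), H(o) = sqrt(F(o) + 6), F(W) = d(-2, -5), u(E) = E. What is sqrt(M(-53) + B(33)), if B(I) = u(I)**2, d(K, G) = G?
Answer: sqrt(9789)/3 ≈ 32.980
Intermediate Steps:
F(W) = -5
H(o) = 1 (H(o) = sqrt(-5 + 6) = sqrt(1) = 1)
M(L) = -4/3 (M(L) = 4/(-4 + 1) = 4/(-3) = 4*(-1/3) = -4/3)
B(I) = I**2
sqrt(M(-53) + B(33)) = sqrt(-4/3 + 33**2) = sqrt(-4/3 + 1089) = sqrt(3263/3) = sqrt(9789)/3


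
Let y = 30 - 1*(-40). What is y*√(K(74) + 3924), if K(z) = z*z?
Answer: 700*√94 ≈ 6786.8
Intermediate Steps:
y = 70 (y = 30 + 40 = 70)
K(z) = z²
y*√(K(74) + 3924) = 70*√(74² + 3924) = 70*√(5476 + 3924) = 70*√9400 = 70*(10*√94) = 700*√94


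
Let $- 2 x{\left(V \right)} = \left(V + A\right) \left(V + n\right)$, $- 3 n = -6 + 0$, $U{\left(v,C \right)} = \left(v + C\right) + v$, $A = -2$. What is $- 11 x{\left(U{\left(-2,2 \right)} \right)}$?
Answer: $0$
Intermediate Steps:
$U{\left(v,C \right)} = C + 2 v$ ($U{\left(v,C \right)} = \left(C + v\right) + v = C + 2 v$)
$n = 2$ ($n = - \frac{-6 + 0}{3} = \left(- \frac{1}{3}\right) \left(-6\right) = 2$)
$x{\left(V \right)} = - \frac{\left(-2 + V\right) \left(2 + V\right)}{2}$ ($x{\left(V \right)} = - \frac{\left(V - 2\right) \left(V + 2\right)}{2} = - \frac{\left(-2 + V\right) \left(2 + V\right)}{2}$)
$- 11 x{\left(U{\left(-2,2 \right)} \right)} = - 11 \left(2 - \frac{\left(2 + 2 \left(-2\right)\right)^{2}}{2}\right) = - 11 \left(2 - \frac{\left(2 - 4\right)^{2}}{2}\right) = - 11 \left(2 - \frac{\left(-2\right)^{2}}{2}\right) = - 11 \left(2 - 2\right) = \left(-11\right) 0 = 0$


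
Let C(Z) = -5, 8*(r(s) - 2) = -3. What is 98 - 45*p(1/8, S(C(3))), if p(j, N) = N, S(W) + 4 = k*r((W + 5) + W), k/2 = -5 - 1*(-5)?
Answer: 278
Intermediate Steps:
r(s) = 13/8 (r(s) = 2 + (⅛)*(-3) = 2 - 3/8 = 13/8)
k = 0 (k = 2*(-5 - 1*(-5)) = 2*(-5 + 5) = 2*0 = 0)
S(W) = -4 (S(W) = -4 + 0*(13/8) = -4 + 0 = -4)
98 - 45*p(1/8, S(C(3))) = 98 - 45*(-4) = 98 + 180 = 278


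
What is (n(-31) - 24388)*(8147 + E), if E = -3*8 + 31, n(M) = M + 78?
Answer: -198476514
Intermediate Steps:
n(M) = 78 + M
E = 7 (E = -24 + 31 = 7)
(n(-31) - 24388)*(8147 + E) = ((78 - 31) - 24388)*(8147 + 7) = (47 - 24388)*8154 = -24341*8154 = -198476514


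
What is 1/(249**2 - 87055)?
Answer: -1/25054 ≈ -3.9914e-5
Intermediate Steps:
1/(249**2 - 87055) = 1/(62001 - 87055) = 1/(-25054) = -1/25054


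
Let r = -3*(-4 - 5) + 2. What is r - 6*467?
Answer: -2773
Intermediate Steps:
r = 29 (r = -3*(-9) + 2 = 27 + 2 = 29)
r - 6*467 = 29 - 6*467 = 29 - 2802 = -2773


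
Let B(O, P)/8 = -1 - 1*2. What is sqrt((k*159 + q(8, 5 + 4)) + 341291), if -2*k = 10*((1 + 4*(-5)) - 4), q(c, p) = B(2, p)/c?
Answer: sqrt(359573) ≈ 599.64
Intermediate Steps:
B(O, P) = -24 (B(O, P) = 8*(-1 - 1*2) = 8*(-1 - 2) = 8*(-3) = -24)
q(c, p) = -24/c
k = 115 (k = -5*((1 + 4*(-5)) - 4) = -5*((1 - 20) - 4) = -5*(-19 - 4) = -5*(-23) = -1/2*(-230) = 115)
sqrt((k*159 + q(8, 5 + 4)) + 341291) = sqrt((115*159 - 24/8) + 341291) = sqrt((18285 - 24*1/8) + 341291) = sqrt((18285 - 3) + 341291) = sqrt(18282 + 341291) = sqrt(359573)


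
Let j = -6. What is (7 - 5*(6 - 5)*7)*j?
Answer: 168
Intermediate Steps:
(7 - 5*(6 - 5)*7)*j = (7 - 5*(6 - 5)*7)*(-6) = (7 - 5*1*7)*(-6) = (7 - 5*7)*(-6) = (7 - 35)*(-6) = -28*(-6) = 168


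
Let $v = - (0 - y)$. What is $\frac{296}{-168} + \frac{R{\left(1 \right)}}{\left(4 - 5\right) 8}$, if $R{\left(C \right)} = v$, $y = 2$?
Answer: $- \frac{169}{84} \approx -2.0119$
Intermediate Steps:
$v = 2$ ($v = - (0 - 2) = \left(-1\right) \left(-2\right) = 2$)
$R{\left(C \right)} = 2$
$\frac{296}{-168} + \frac{R{\left(1 \right)}}{\left(4 - 5\right) 8} = \frac{296}{-168} + \frac{2}{\left(4 - 5\right) 8} = 296 \left(- \frac{1}{168}\right) + \frac{2}{\left(-1\right) 8} = - \frac{37}{21} + \frac{2}{-8} = - \frac{37}{21} + 2 \left(- \frac{1}{8}\right) = - \frac{37}{21} - \frac{1}{4} = - \frac{169}{84}$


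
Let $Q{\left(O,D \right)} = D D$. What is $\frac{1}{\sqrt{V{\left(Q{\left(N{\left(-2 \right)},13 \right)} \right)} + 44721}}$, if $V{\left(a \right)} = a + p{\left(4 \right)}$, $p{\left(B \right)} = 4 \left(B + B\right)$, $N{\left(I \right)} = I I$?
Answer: $\frac{\sqrt{44922}}{44922} \approx 0.0047181$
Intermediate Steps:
$N{\left(I \right)} = I^{2}$
$Q{\left(O,D \right)} = D^{2}$
$p{\left(B \right)} = 8 B$ ($p{\left(B \right)} = 4 \cdot 2 B = 8 B$)
$V{\left(a \right)} = 32 + a$ ($V{\left(a \right)} = a + 8 \cdot 4 = a + 32 = 32 + a$)
$\frac{1}{\sqrt{V{\left(Q{\left(N{\left(-2 \right)},13 \right)} \right)} + 44721}} = \frac{1}{\sqrt{\left(32 + 13^{2}\right) + 44721}} = \frac{1}{\sqrt{\left(32 + 169\right) + 44721}} = \frac{1}{\sqrt{201 + 44721}} = \frac{1}{\sqrt{44922}} = \frac{\sqrt{44922}}{44922}$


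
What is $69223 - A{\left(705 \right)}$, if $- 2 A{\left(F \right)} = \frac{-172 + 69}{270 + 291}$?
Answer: $\frac{77668103}{1122} \approx 69223.0$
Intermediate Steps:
$A{\left(F \right)} = \frac{103}{1122}$ ($A{\left(F \right)} = - \frac{\left(-172 + 69\right) \frac{1}{270 + 291}}{2} = - \frac{\left(-103\right) \frac{1}{561}}{2} = \left(- \frac{1}{2}\right) \left(- \frac{103}{561}\right) = \frac{103}{1122}$)
$69223 - A{\left(705 \right)} = 69223 - \frac{103}{1122} = \frac{77668103}{1122}$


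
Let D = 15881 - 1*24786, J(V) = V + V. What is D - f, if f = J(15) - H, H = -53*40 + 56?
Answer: -10999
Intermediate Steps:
H = -2064 (H = -2120 + 56 = -2064)
J(V) = 2*V
f = 2094 (f = 2*15 - 1*(-2064) = 30 + 2064 = 2094)
D = -8905 (D = 15881 - 24786 = -8905)
D - f = -8905 - 1*2094 = -8905 - 2094 = -10999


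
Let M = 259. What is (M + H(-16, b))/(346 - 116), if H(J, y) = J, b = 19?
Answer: 243/230 ≈ 1.0565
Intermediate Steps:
(M + H(-16, b))/(346 - 116) = (259 - 16)/(346 - 116) = 243/230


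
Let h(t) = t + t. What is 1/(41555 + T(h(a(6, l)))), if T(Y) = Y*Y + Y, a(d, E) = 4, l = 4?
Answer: 1/41627 ≈ 2.4023e-5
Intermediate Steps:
h(t) = 2*t
T(Y) = Y + Y**2 (T(Y) = Y**2 + Y = Y + Y**2)
1/(41555 + T(h(a(6, l)))) = 1/(41555 + (2*4)*(1 + 2*4)) = 1/(41555 + 8*(1 + 8)) = 1/(41555 + 8*9) = 1/(41555 + 72) = 1/41627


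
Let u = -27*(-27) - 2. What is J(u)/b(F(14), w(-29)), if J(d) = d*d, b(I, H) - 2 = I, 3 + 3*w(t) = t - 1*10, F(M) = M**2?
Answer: 528529/198 ≈ 2669.3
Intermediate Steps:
w(t) = -13/3 + t/3 (w(t) = -1 + (t - 1*10)/3 = -1 + (t - 10)/3 = -1 + (-10 + t)/3 = -1 + (-10/3 + t/3) = -13/3 + t/3)
b(I, H) = 2 + I
u = 727 (u = 729 - 2 = 727)
J(d) = d**2
J(u)/b(F(14), w(-29)) = 727**2/(2 + 14**2) = 528529/(2 + 196) = 528529/198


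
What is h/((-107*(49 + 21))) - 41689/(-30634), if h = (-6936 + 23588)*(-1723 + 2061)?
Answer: -86053709887/114724330 ≈ -750.09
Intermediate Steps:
h = 5628376 (h = 16652*338 = 5628376)
h/((-107*(49 + 21))) - 41689/(-30634) = 5628376/((-107*(49 + 21))) - 41689/(-30634) = 5628376/((-107*70)) - 41689*(-1/30634) = 5628376/(-7490) + 41689/30634 = 5628376*(-1/7490) + 41689/30634 = -2814188/3745 + 41689/30634 = -86053709887/114724330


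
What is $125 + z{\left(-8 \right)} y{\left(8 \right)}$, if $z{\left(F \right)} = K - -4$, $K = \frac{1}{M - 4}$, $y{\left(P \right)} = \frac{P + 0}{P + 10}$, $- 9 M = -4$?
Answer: $\frac{9119}{72} \approx 126.65$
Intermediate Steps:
$M = \frac{4}{9}$ ($M = \left(- \frac{1}{9}\right) \left(-4\right) = \frac{4}{9} \approx 0.44444$)
$y{\left(P \right)} = \frac{P}{10 + P}$
$K = - \frac{9}{32}$ ($K = \frac{1}{\frac{4}{9} - 4} = \frac{1}{- \frac{32}{9}} = - \frac{9}{32} \approx -0.28125$)
$z{\left(F \right)} = \frac{119}{32}$ ($z{\left(F \right)} = - \frac{9}{32} - -4 = - \frac{9}{32} + 4 = \frac{119}{32}$)
$125 + z{\left(-8 \right)} y{\left(8 \right)} = 125 + \frac{119 \frac{8}{10 + 8}}{32} = 125 + \frac{119 \cdot \frac{8}{18}}{32} = 125 + \frac{119 \cdot 8 \cdot \frac{1}{18}}{32} = 125 + \frac{119}{32} \cdot \frac{4}{9} = 125 + \frac{119}{72} = \frac{9119}{72}$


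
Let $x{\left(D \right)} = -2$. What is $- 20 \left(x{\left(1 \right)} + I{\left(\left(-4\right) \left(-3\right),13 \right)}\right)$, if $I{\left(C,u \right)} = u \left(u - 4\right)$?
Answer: $-2300$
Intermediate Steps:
$I{\left(C,u \right)} = u \left(-4 + u\right)$
$- 20 \left(x{\left(1 \right)} + I{\left(\left(-4\right) \left(-3\right),13 \right)}\right) = - 20 \left(-2 + 13 \left(-4 + 13\right)\right) = - 20 \left(-2 + 13 \cdot 9\right) = - 20 \left(-2 + 117\right) = \left(-20\right) 115 = -2300$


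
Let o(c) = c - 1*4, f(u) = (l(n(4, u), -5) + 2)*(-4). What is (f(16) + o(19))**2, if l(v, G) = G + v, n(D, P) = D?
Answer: 121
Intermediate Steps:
f(u) = -4 (f(u) = ((-5 + 4) + 2)*(-4) = (-1 + 2)*(-4) = 1*(-4) = -4)
o(c) = -4 + c (o(c) = c - 4 = -4 + c)
(f(16) + o(19))**2 = (-4 + (-4 + 19))**2 = (-4 + 15)**2 = 11**2 = 121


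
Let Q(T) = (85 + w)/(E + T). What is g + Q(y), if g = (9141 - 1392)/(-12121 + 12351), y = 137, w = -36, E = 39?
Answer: 687547/20240 ≈ 33.970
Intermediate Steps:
g = 7749/230 ≈ 33.691
Q(T) = 49/(39 + T) (Q(T) = (85 - 36)/(39 + T) = 49/(39 + T))
g + Q(y) = 7749/230 + 49/(39 + 137) = 7749/230 + 49/176 = 687547/20240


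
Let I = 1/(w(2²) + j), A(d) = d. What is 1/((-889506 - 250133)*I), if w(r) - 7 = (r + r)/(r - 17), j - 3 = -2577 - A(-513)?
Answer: 26710/14815307 ≈ 0.0018029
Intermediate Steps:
j = -2061 (j = 3 + (-2577 - 1*(-513)) = 3 + (-2577 + 513) = 3 - 2064 = -2061)
w(r) = 7 + 2*r/(-17 + r) (w(r) = 7 + (r + r)/(r - 17) = 7 + (2*r)/(-17 + r) = 7 + 2*r/(-17 + r))
I = -13/26710 (I = 1/((-119 + 9*2²)/(-17 + 2²) - 2061) = 1/((-119 + 9*4)/(-17 + 4) - 2061) = 1/((-119 + 36)/(-13) - 2061) = 1/(-1/13*(-83) - 2061) = 1/(83/13 - 2061) = 1/(-26710/13) = -13/26710 ≈ -0.00048671)
1/((-889506 - 250133)*I) = 1/((-889506 - 250133)*(-13/26710)) = -26710/13/(-1139639) = -1/1139639*(-26710/13) = 26710/14815307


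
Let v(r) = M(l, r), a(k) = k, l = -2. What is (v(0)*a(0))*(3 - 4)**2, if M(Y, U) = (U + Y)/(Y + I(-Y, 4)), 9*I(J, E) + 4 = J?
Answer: 0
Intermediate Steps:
I(J, E) = -4/9 + J/9
M(Y, U) = (U + Y)/(-4/9 + 8*Y/9) (M(Y, U) = (U + Y)/(Y + (-4/9 + (-Y)/9)) = (U + Y)/(Y + (-4/9 - Y/9)) = (U + Y)/(-4/9 + 8*Y/9))
v(r) = 9/10 - 9*r/20 (v(r) = 9*(r - 2)/(4*(-1 + 2*(-2))) = 9*(-2 + r)/(4*(-1 - 4)) = (9/4)*(-2 + r)/(-5) = (9/4)*(-1/5)*(-2 + r) = 9/10 - 9*r/20)
(v(0)*a(0))*(3 - 4)**2 = ((9/10 - 9/20*0)*0)*(3 - 4)**2 = ((9/10 + 0)*0)*(-1)**2 = ((9/10)*0)*1 = 0*1 = 0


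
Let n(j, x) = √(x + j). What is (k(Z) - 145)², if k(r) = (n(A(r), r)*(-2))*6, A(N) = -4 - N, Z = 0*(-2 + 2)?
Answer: 20449 + 6960*I ≈ 20449.0 + 6960.0*I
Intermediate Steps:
Z = 0 (Z = 0*0 = 0)
n(j, x) = √(j + x)
k(r) = -24*I (k(r) = (√((-4 - r) + r)*(-2))*6 = (√(-4)*(-2))*6 = ((2*I)*(-2))*6 = -4*I*6 = -24*I)
(k(Z) - 145)² = (-24*I - 145)² = (-145 - 24*I)²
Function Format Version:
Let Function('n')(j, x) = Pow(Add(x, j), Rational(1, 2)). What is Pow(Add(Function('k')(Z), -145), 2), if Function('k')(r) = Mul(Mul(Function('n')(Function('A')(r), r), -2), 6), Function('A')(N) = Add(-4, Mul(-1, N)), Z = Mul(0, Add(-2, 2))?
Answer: Add(20449, Mul(6960, I)) ≈ Add(20449., Mul(6960.0, I))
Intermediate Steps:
Z = 0 (Z = Mul(0, 0) = 0)
Function('n')(j, x) = Pow(Add(j, x), Rational(1, 2))
Function('k')(r) = Mul(-24, I) (Function('k')(r) = Mul(Mul(Pow(Add(Add(-4, Mul(-1, r)), r), Rational(1, 2)), -2), 6) = Mul(Mul(Pow(-4, Rational(1, 2)), -2), 6) = Mul(Mul(Mul(2, I), -2), 6) = Mul(Mul(-4, I), 6) = Mul(-24, I))
Pow(Add(Function('k')(Z), -145), 2) = Pow(Add(Mul(-24, I), -145), 2) = Pow(Add(-145, Mul(-24, I)), 2)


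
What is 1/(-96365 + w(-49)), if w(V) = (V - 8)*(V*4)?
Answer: -1/85193 ≈ -1.1738e-5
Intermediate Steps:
w(V) = 4*V*(-8 + V) (w(V) = (-8 + V)*(4*V) = 4*V*(-8 + V))
1/(-96365 + w(-49)) = 1/(-96365 + 4*(-49)*(-8 - 49)) = 1/(-96365 + 4*(-49)*(-57)) = 1/(-96365 + 11172) = 1/(-85193) = -1/85193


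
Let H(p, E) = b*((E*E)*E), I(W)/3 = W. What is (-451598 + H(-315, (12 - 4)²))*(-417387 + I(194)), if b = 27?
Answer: -2761870803450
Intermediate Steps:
I(W) = 3*W
H(p, E) = 27*E³ (H(p, E) = 27*((E*E)*E) = 27*(E²*E) = 27*E³)
(-451598 + H(-315, (12 - 4)²))*(-417387 + I(194)) = (-451598 + 27*((12 - 4)²)³)*(-417387 + 3*194) = (-451598 + 27*(8²)³)*(-417387 + 582) = (-451598 + 27*64³)*(-416805) = (-451598 + 27*262144)*(-416805) = (-451598 + 7077888)*(-416805) = 6626290*(-416805) = -2761870803450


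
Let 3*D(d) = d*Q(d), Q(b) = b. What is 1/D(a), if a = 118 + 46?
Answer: 3/26896 ≈ 0.00011154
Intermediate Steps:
a = 164
D(d) = d**2/3 (D(d) = (d*d)/3 = d**2/3)
1/D(a) = 1/((1/3)*164**2) = 1/((1/3)*26896) = 1/(26896/3) = 3/26896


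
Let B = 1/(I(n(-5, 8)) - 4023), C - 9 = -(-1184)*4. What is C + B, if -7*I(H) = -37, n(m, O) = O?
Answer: 133448373/28124 ≈ 4745.0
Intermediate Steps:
I(H) = 37/7 (I(H) = -⅐*(-37) = 37/7)
C = 4745 (C = 9 - (-1184)*4 = 9 - 296*(-16) = 9 + 4736 = 4745)
B = -7/28124 (B = 1/(37/7 - 4023) = 1/(-28124/7) = -7/28124 ≈ -0.00024890)
C + B = 4745 - 7/28124 = 133448373/28124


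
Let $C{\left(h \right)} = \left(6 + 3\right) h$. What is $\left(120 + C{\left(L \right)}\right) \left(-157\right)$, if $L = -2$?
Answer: $-16014$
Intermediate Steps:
$C{\left(h \right)} = 9 h$
$\left(120 + C{\left(L \right)}\right) \left(-157\right) = \left(120 + 9 \left(-2\right)\right) \left(-157\right) = \left(120 - 18\right) \left(-157\right) = 102 \left(-157\right) = -16014$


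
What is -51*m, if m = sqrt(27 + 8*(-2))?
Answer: -51*sqrt(11) ≈ -169.15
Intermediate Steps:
m = sqrt(11) (m = sqrt(27 - 16) = sqrt(11) ≈ 3.3166)
-51*m = -51*sqrt(11)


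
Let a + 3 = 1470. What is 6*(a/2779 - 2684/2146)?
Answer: -12931962/2981867 ≈ -4.3369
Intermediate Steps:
a = 1467 (a = -3 + 1470 = 1467)
6*(a/2779 - 2684/2146) = 6*(1467/2779 - 2684/2146) = 6*(1467*(1/2779) - 2684*1/2146) = 6*(1467/2779 - 1342/1073) = 6*(-2155327/2981867) = -12931962/2981867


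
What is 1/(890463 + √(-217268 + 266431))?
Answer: 890463/792924305206 - √49163/792924305206 ≈ 1.1227e-6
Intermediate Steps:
1/(890463 + √(-217268 + 266431)) = 1/(890463 + √49163)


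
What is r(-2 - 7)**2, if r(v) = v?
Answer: 81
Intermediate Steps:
r(-2 - 7)**2 = (-2 - 7)**2 = (-9)**2 = 81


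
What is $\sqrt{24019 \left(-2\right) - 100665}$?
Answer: $i \sqrt{148703} \approx 385.62 i$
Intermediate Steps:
$\sqrt{24019 \left(-2\right) - 100665} = \sqrt{-48038 - 100665} = \sqrt{-148703} = i \sqrt{148703}$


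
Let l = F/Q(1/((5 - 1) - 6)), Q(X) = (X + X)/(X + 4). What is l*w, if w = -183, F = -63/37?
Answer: -80703/74 ≈ -1090.6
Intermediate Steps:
Q(X) = 2*X/(4 + X) (Q(X) = (2*X)/(4 + X) = 2*X/(4 + X))
F = -63/37 (F = -63*1/37 = -63/37 ≈ -1.7027)
l = 441/74 (l = -63*(4 + 1/((5 - 1) - 6))*((5 - 1) - 6)/2/37 = -63*(4 - 6)*(4 + 1/(4 - 6))/2/37 = -63/(37*(2/(-2*(4 + 1/(-2))))) = -63/(37*(2*(-½)/(4 - ½))) = -63/(37*(2*(-½)/(7/2))) = -63/(37*(2*(-½)*(2/7))) = -63/(37*(-2/7)) = -63/37*(-7/2) = 441/74 ≈ 5.9595)
l*w = (441/74)*(-183) = -80703/74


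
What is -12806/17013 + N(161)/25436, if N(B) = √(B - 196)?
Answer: -12806/17013 + I*√35/25436 ≈ -0.75272 + 0.00023259*I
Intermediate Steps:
N(B) = √(-196 + B)
-12806/17013 + N(161)/25436 = -12806/17013 + √(-196 + 161)/25436 = -12806*1/17013 + √(-35)*(1/25436) = -12806/17013 + (I*√35)*(1/25436) = -12806/17013 + I*√35/25436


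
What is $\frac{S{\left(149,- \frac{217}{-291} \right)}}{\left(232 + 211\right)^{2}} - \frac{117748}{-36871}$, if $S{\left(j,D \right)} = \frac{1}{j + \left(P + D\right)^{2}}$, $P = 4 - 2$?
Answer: $\frac{306315682744242391}{95918108361429730} \approx 3.1935$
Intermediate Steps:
$P = 2$ ($P = 4 - 2 = 2$)
$S{\left(j,D \right)} = \frac{1}{j + \left(2 + D\right)^{2}}$
$\frac{S{\left(149,- \frac{217}{-291} \right)}}{\left(232 + 211\right)^{2}} - \frac{117748}{-36871} = \frac{1}{\left(149 + \left(2 - \frac{217}{-291}\right)^{2}\right) \left(232 + 211\right)^{2}} - \frac{117748}{-36871} = \frac{1}{\left(149 + \left(2 - - \frac{217}{291}\right)^{2}\right) 443^{2}} - - \frac{117748}{36871} = \frac{1}{\left(149 + \left(2 + \frac{217}{291}\right)^{2}\right) 196249} + \frac{117748}{36871} = \frac{1}{149 + \left(\frac{799}{291}\right)^{2}} \cdot \frac{1}{196249} + \frac{117748}{36871} = \frac{1}{149 + \frac{638401}{84681}} \cdot \frac{1}{196249} + \frac{117748}{36871} = \frac{1}{\frac{13255870}{84681}} \cdot \frac{1}{196249} + \frac{117748}{36871} = \frac{84681}{13255870} \cdot \frac{1}{196249} + \frac{117748}{36871} = \frac{84681}{2601451231630} + \frac{117748}{36871} = \frac{306315682744242391}{95918108361429730}$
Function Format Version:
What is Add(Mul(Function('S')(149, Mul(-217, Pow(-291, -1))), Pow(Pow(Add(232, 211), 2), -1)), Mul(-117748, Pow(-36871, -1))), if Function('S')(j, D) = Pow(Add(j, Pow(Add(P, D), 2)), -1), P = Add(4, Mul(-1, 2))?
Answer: Rational(306315682744242391, 95918108361429730) ≈ 3.1935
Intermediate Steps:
P = 2 (P = Add(4, -2) = 2)
Function('S')(j, D) = Pow(Add(j, Pow(Add(2, D), 2)), -1)
Add(Mul(Function('S')(149, Mul(-217, Pow(-291, -1))), Pow(Pow(Add(232, 211), 2), -1)), Mul(-117748, Pow(-36871, -1))) = Add(Mul(Pow(Add(149, Pow(Add(2, Mul(-217, Pow(-291, -1))), 2)), -1), Pow(Pow(Add(232, 211), 2), -1)), Mul(-117748, Pow(-36871, -1))) = Add(Mul(Pow(Add(149, Pow(Add(2, Mul(-217, Rational(-1, 291))), 2)), -1), Pow(Pow(443, 2), -1)), Mul(-117748, Rational(-1, 36871))) = Add(Mul(Pow(Add(149, Pow(Add(2, Rational(217, 291)), 2)), -1), Pow(196249, -1)), Rational(117748, 36871)) = Add(Mul(Pow(Add(149, Pow(Rational(799, 291), 2)), -1), Rational(1, 196249)), Rational(117748, 36871)) = Add(Mul(Pow(Add(149, Rational(638401, 84681)), -1), Rational(1, 196249)), Rational(117748, 36871)) = Add(Mul(Pow(Rational(13255870, 84681), -1), Rational(1, 196249)), Rational(117748, 36871)) = Add(Mul(Rational(84681, 13255870), Rational(1, 196249)), Rational(117748, 36871)) = Add(Rational(84681, 2601451231630), Rational(117748, 36871)) = Rational(306315682744242391, 95918108361429730)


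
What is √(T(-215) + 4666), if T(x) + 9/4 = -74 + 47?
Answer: √18547/2 ≈ 68.094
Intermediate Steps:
T(x) = -117/4 (T(x) = -9/4 + (-74 + 47) = -9/4 - 27 = -117/4)
√(T(-215) + 4666) = √(-117/4 + 4666) = √(18547/4) = √18547/2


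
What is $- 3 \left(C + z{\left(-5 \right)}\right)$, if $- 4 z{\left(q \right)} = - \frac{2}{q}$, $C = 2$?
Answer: $- \frac{57}{10} \approx -5.7$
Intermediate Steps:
$z{\left(q \right)} = \frac{1}{2 q}$ ($z{\left(q \right)} = - \frac{\left(-2\right) \frac{1}{q}}{4} = \frac{1}{2 q}$)
$- 3 \left(C + z{\left(-5 \right)}\right) = - 3 \left(2 + \frac{1}{2 \left(-5\right)}\right) = - 3 \left(2 + \frac{1}{2} \left(- \frac{1}{5}\right)\right) = - 3 \left(2 - \frac{1}{10}\right) = \left(-3\right) \frac{19}{10} = - \frac{57}{10}$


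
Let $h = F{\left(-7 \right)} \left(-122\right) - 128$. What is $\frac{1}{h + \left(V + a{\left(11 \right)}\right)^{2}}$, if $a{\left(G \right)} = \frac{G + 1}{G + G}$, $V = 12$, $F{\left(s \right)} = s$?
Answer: $\frac{121}{106890} \approx 0.001132$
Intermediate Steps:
$a{\left(G \right)} = \frac{1 + G}{2 G}$
$h = 726$ ($h = \left(-7\right) \left(-122\right) - 128 = 854 - 128 = 726$)
$\frac{1}{h + \left(V + a{\left(11 \right)}\right)^{2}} = \frac{1}{726 + \left(12 + \frac{1 + 11}{2 \cdot 11}\right)^{2}} = \frac{1}{726 + \left(12 + \frac{1}{2} \cdot \frac{1}{11} \cdot 12\right)^{2}} = \frac{1}{726 + \left(12 + \frac{6}{11}\right)^{2}} = \frac{1}{726 + \left(\frac{138}{11}\right)^{2}} = \frac{1}{726 + \frac{19044}{121}} = \frac{1}{\frac{106890}{121}} = \frac{121}{106890}$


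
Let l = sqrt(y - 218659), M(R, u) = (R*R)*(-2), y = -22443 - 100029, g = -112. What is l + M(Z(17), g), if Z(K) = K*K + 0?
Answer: -167042 + I*sqrt(341131) ≈ -1.6704e+5 + 584.06*I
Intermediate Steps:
Z(K) = K**2 (Z(K) = K**2 + 0 = K**2)
y = -122472
M(R, u) = -2*R**2 (M(R, u) = R**2*(-2) = -2*R**2)
l = I*sqrt(341131) (l = sqrt(-122472 - 218659) = sqrt(-341131) = I*sqrt(341131) ≈ 584.06*I)
l + M(Z(17), g) = I*sqrt(341131) - 2*(17**2)**2 = I*sqrt(341131) - 2*289**2 = I*sqrt(341131) - 2*83521 = I*sqrt(341131) - 167042 = -167042 + I*sqrt(341131)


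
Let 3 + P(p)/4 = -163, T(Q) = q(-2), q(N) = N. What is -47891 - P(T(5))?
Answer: -47227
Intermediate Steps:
T(Q) = -2
P(p) = -664 (P(p) = -12 + 4*(-163) = -12 - 652 = -664)
-47891 - P(T(5)) = -47891 - 1*(-664) = -47891 + 664 = -47227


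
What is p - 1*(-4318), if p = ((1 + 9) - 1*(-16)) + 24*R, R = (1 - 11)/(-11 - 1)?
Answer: 4364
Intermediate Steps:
R = 5/6 (R = -10/(-12) = -10*(-1/12) = 5/6 ≈ 0.83333)
p = 46 (p = ((1 + 9) - 1*(-16)) + 24*(5/6) = (10 + 16) + 20 = 26 + 20 = 46)
p - 1*(-4318) = 46 - 1*(-4318) = 46 + 4318 = 4364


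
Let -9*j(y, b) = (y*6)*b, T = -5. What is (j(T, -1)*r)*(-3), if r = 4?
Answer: 40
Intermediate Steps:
j(y, b) = -2*b*y/3 (j(y, b) = -y*6*b/9 = -6*y*b/9 = -2*b*y/3)
(j(T, -1)*r)*(-3) = (-2/3*(-1)*(-5)*4)*(-3) = -10/3*4*(-3) = -40/3*(-3) = 40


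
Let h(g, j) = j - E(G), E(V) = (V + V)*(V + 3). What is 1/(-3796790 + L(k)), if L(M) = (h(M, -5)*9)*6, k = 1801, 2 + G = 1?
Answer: -1/3796844 ≈ -2.6338e-7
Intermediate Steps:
G = -1 (G = -2 + 1 = -1)
E(V) = 2*V*(3 + V) (E(V) = (2*V)*(3 + V) = 2*V*(3 + V))
h(g, j) = 4 + j (h(g, j) = j - 2*(-1)*(3 - 1) = j - 2*(-1)*2 = j - 1*(-4) = j + 4 = 4 + j)
L(M) = -54 (L(M) = ((4 - 5)*9)*6 = -1*9*6 = -9*6 = -54)
1/(-3796790 + L(k)) = 1/(-3796790 - 54) = 1/(-3796844) = -1/3796844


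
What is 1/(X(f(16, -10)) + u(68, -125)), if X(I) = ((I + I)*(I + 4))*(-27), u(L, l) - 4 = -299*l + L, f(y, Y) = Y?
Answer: 1/34207 ≈ 2.9234e-5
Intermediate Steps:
u(L, l) = 4 + L - 299*l (u(L, l) = 4 + (-299*l + L) = 4 + (L - 299*l) = 4 + L - 299*l)
X(I) = -54*I*(4 + I) (X(I) = ((2*I)*(4 + I))*(-27) = (2*I*(4 + I))*(-27) = -54*I*(4 + I))
1/(X(f(16, -10)) + u(68, -125)) = 1/(-54*(-10)*(4 - 10) + (4 + 68 - 299*(-125))) = 1/(-54*(-10)*(-6) + (4 + 68 + 37375)) = 1/(-3240 + 37447) = 1/34207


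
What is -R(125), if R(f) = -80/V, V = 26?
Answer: 40/13 ≈ 3.0769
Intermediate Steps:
R(f) = -40/13 (R(f) = -80/26 = -80*1/26 = -40/13)
-R(125) = -1*(-40/13) = 40/13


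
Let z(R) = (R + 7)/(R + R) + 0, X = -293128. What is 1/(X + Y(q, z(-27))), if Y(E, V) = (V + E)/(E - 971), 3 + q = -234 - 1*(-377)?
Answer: -22437/6576916726 ≈ -3.4115e-6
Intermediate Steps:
z(R) = (7 + R)/(2*R) (z(R) = (7 + R)/((2*R)) + 0 = (7 + R)*(1/(2*R)) + 0 = (7 + R)/(2*R) + 0 = (7 + R)/(2*R))
q = 140 (q = -3 + (-234 - 1*(-377)) = -3 + (-234 + 377) = -3 + 143 = 140)
Y(E, V) = (E + V)/(-971 + E)
1/(X + Y(q, z(-27))) = 1/(-293128 + (140 + (½)*(7 - 27)/(-27))/(-971 + 140)) = 1/(-293128 + (140 + (½)*(-1/27)*(-20))/(-831)) = 1/(-293128 - (140 + 10/27)/831) = 1/(-293128 - 1/831*3790/27) = 1/(-293128 - 3790/22437) = 1/(-6576916726/22437) = -22437/6576916726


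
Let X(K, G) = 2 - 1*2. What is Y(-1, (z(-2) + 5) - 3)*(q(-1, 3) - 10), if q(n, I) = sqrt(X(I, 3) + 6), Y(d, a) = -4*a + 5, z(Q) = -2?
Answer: -50 + 5*sqrt(6) ≈ -37.753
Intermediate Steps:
X(K, G) = 0 (X(K, G) = 2 - 2 = 0)
Y(d, a) = 5 - 4*a
q(n, I) = sqrt(6) (q(n, I) = sqrt(0 + 6) = sqrt(6))
Y(-1, (z(-2) + 5) - 3)*(q(-1, 3) - 10) = (5 - 4*((-2 + 5) - 3))*(sqrt(6) - 10) = (5 - 4*(3 - 3))*(-10 + sqrt(6)) = (5 - 4*0)*(-10 + sqrt(6)) = (5 + 0)*(-10 + sqrt(6)) = 5*(-10 + sqrt(6)) = -50 + 5*sqrt(6)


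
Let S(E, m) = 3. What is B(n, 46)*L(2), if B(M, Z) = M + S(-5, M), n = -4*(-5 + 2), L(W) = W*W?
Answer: 60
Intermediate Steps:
L(W) = W²
n = 12 (n = -4*(-3) = 12)
B(M, Z) = 3 + M (B(M, Z) = M + 3 = 3 + M)
B(n, 46)*L(2) = (3 + 12)*2² = 15*4 = 60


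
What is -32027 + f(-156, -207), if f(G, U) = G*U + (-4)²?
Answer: 281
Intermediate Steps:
f(G, U) = 16 + G*U (f(G, U) = G*U + 16 = 16 + G*U)
-32027 + f(-156, -207) = -32027 + (16 - 156*(-207)) = -32027 + (16 + 32292) = -32027 + 32308 = 281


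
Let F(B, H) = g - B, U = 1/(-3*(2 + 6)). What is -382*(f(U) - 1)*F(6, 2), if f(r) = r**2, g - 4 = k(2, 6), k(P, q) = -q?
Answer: -109825/36 ≈ -3050.7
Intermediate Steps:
g = -2 (g = 4 - 1*6 = 4 - 6 = -2)
U = -1/24 (U = 1/(-3*8) = 1/(-24) = -1/24 ≈ -0.041667)
F(B, H) = -2 - B
-382*(f(U) - 1)*F(6, 2) = -382*((-1/24)**2 - 1)*(-2 - 1*6) = -382*(1/576 - 1)*(-2 - 6) = -(-109825)*(-8)/288 = -382*575/72 = -109825/36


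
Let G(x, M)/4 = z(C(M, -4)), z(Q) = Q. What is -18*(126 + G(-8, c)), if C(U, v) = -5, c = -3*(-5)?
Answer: -1908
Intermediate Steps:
c = 15
G(x, M) = -20 (G(x, M) = 4*(-5) = -20)
-18*(126 + G(-8, c)) = -18*(126 - 20) = -18*106 = -1908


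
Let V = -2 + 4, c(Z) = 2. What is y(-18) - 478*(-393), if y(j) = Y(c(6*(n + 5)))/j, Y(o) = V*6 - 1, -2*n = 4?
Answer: 3381361/18 ≈ 1.8785e+5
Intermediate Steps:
n = -2 (n = -1/2*4 = -2)
V = 2
Y(o) = 11 (Y(o) = 2*6 - 1 = 12 - 1 = 11)
y(j) = 11/j
y(-18) - 478*(-393) = 11/(-18) - 478*(-393) = 11*(-1/18) + 187854 = -11/18 + 187854 = 3381361/18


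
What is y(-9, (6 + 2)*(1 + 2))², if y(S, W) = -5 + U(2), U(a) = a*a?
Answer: 1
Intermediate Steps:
U(a) = a²
y(S, W) = -1 (y(S, W) = -5 + 2² = -5 + 4 = -1)
y(-9, (6 + 2)*(1 + 2))² = (-1)² = 1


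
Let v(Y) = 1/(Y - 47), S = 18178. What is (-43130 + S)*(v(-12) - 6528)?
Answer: 9610337656/59 ≈ 1.6289e+8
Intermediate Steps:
v(Y) = 1/(-47 + Y)
(-43130 + S)*(v(-12) - 6528) = (-43130 + 18178)*(1/(-47 - 12) - 6528) = -24952*(1/(-59) - 6528) = -24952*(-1/59 - 6528) = -24952*(-385153/59) = 9610337656/59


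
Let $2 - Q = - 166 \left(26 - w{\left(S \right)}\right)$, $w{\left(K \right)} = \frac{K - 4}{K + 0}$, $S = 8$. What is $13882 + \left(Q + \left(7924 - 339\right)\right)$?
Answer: $25702$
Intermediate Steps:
$w{\left(K \right)} = \frac{-4 + K}{K}$
$Q = 4235$ ($Q = 2 - - 166 \left(26 - \frac{-4 + 8}{8}\right) = 2 - - 166 \left(26 - \frac{1}{8} \cdot 4\right) = 2 - - 166 \left(26 - \frac{1}{2}\right) = 2 - \left(-166\right) \frac{51}{2} = 2 - -4233 = 2 + 4233 = 4235$)
$13882 + \left(Q + \left(7924 - 339\right)\right) = 13882 + \left(4235 + \left(7924 - 339\right)\right) = 13882 + \left(4235 + 7585\right) = 13882 + 11820 = 25702$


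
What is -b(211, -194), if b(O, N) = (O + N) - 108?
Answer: 91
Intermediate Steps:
b(O, N) = -108 + N + O (b(O, N) = (N + O) - 108 = -108 + N + O)
-b(211, -194) = -(-108 - 194 + 211) = -1*(-91) = 91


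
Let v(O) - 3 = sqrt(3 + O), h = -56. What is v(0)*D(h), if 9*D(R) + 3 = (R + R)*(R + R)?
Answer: 12541/3 + 12541*sqrt(3)/9 ≈ 6593.9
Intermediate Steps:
v(O) = 3 + sqrt(3 + O)
D(R) = -1/3 + 4*R**2/9 (D(R) = -1/3 + ((R + R)*(R + R))/9 = -1/3 + ((2*R)*(2*R))/9 = -1/3 + (4*R**2)/9 = -1/3 + 4*R**2/9)
v(0)*D(h) = (3 + sqrt(3 + 0))*(-1/3 + (4/9)*(-56)**2) = (3 + sqrt(3))*(-1/3 + (4/9)*3136) = (3 + sqrt(3))*(-1/3 + 12544/9) = (3 + sqrt(3))*(12541/9) = 12541/3 + 12541*sqrt(3)/9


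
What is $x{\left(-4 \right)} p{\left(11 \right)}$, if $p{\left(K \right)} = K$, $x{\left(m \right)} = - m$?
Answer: $44$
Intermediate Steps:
$x{\left(-4 \right)} p{\left(11 \right)} = \left(-1\right) \left(-4\right) 11 = 4 \cdot 11 = 44$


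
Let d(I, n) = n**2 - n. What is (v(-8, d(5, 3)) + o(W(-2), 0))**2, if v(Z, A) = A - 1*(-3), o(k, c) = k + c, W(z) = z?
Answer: 49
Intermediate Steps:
o(k, c) = c + k
v(Z, A) = 3 + A (v(Z, A) = A + 3 = 3 + A)
(v(-8, d(5, 3)) + o(W(-2), 0))**2 = ((3 + 3*(-1 + 3)) + (0 - 2))**2 = ((3 + 3*2) - 2)**2 = ((3 + 6) - 2)**2 = (9 - 2)**2 = 7**2 = 49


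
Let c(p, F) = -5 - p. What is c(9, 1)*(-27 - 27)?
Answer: 756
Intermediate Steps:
c(9, 1)*(-27 - 27) = (-5 - 1*9)*(-27 - 27) = (-5 - 9)*(-54) = -14*(-54) = 756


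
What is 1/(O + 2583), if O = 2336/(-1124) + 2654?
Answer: 281/1471013 ≈ 0.00019102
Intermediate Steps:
O = 745190/281 (O = 2336*(-1/1124) + 2654 = -584/281 + 2654 = 745190/281 ≈ 2651.9)
1/(O + 2583) = 1/(745190/281 + 2583) = 1/(1471013/281) = 281/1471013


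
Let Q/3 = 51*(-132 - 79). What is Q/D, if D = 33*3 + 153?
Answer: -3587/28 ≈ -128.11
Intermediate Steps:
D = 252 (D = 99 + 153 = 252)
Q = -32283 (Q = 3*(51*(-132 - 79)) = 3*(51*(-211)) = 3*(-10761) = -32283)
Q/D = -32283/252 = -32283*1/252 = -3587/28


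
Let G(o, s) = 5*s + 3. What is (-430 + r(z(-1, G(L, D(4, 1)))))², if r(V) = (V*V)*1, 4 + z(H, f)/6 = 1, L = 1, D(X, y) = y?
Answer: 11236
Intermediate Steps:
G(o, s) = 3 + 5*s
z(H, f) = -18 (z(H, f) = -24 + 6*1 = -24 + 6 = -18)
r(V) = V² (r(V) = V²*1 = V²)
(-430 + r(z(-1, G(L, D(4, 1)))))² = (-430 + (-18)²)² = (-430 + 324)² = (-106)² = 11236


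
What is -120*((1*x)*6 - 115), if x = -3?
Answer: 15960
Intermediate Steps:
-120*((1*x)*6 - 115) = -120*((1*(-3))*6 - 115) = -120*(-3*6 - 115) = -120*(-18 - 115) = -120*(-133) = 15960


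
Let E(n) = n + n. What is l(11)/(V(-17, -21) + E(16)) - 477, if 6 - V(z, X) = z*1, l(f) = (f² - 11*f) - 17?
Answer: -26252/55 ≈ -477.31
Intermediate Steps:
l(f) = -17 + f² - 11*f
E(n) = 2*n
V(z, X) = 6 - z
l(11)/(V(-17, -21) + E(16)) - 477 = (-17 + 11² - 11*11)/((6 - 1*(-17)) + 2*16) - 477 = (-17 + 121 - 121)/((6 + 17) + 32) - 477 = -17/(23 + 32) - 477 = -17/55 - 477 = -26252/55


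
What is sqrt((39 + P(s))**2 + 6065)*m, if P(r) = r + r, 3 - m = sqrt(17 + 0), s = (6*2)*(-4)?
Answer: sqrt(9314)*(3 - sqrt(17)) ≈ -108.39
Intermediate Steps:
s = -48 (s = 12*(-4) = -48)
m = 3 - sqrt(17) (m = 3 - sqrt(17 + 0) = 3 - sqrt(17) ≈ -1.1231)
P(r) = 2*r
sqrt((39 + P(s))**2 + 6065)*m = sqrt((39 + 2*(-48))**2 + 6065)*(3 - sqrt(17)) = sqrt((39 - 96)**2 + 6065)*(3 - sqrt(17)) = sqrt((-57)**2 + 6065)*(3 - sqrt(17)) = sqrt(3249 + 6065)*(3 - sqrt(17)) = sqrt(9314)*(3 - sqrt(17))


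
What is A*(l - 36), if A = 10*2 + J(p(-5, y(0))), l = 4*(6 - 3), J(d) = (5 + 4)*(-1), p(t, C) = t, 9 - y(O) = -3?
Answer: -264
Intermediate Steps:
y(O) = 12 (y(O) = 9 - 1*(-3) = 9 + 3 = 12)
J(d) = -9 (J(d) = 9*(-1) = -9)
l = 12 (l = 4*3 = 12)
A = 11 (A = 10*2 - 9 = 20 - 9 = 11)
A*(l - 36) = 11*(12 - 36) = 11*(-24) = -264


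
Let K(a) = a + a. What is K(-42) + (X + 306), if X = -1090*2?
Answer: -1958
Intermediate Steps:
K(a) = 2*a
X = -2180
K(-42) + (X + 306) = 2*(-42) + (-2180 + 306) = -84 - 1874 = -1958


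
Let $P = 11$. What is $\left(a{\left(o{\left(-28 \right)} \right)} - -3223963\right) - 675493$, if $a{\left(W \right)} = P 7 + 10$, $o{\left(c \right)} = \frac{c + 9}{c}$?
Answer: $2548557$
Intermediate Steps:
$o{\left(c \right)} = \frac{9 + c}{c}$
$a{\left(W \right)} = 87$ ($a{\left(W \right)} = 11 \cdot 7 + 10 = 77 + 10 = 87$)
$\left(a{\left(o{\left(-28 \right)} \right)} - -3223963\right) - 675493 = \left(87 - -3223963\right) - 675493 = \left(87 + 3223963\right) - 675493 = 3224050 - 675493 = 2548557$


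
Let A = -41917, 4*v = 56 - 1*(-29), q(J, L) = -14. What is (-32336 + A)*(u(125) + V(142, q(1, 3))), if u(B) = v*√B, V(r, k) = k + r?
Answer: -9504384 - 31557525*√5/4 ≈ -2.7146e+7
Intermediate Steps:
v = 85/4 (v = (56 - 1*(-29))/4 = (56 + 29)/4 = (¼)*85 = 85/4 ≈ 21.250)
u(B) = 85*√B/4
(-32336 + A)*(u(125) + V(142, q(1, 3))) = (-32336 - 41917)*(85*√125/4 + (-14 + 142)) = -74253*(85*(5*√5)/4 + 128) = -74253*(425*√5/4 + 128) = -74253*(128 + 425*√5/4) = -9504384 - 31557525*√5/4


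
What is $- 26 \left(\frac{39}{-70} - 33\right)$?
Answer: $\frac{30537}{35} \approx 872.49$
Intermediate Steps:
$- 26 \left(\frac{39}{-70} - 33\right) = - 26 \left(39 \left(- \frac{1}{70}\right) - 33\right) = - 26 \left(- \frac{39}{70} - 33\right) = \left(-26\right) \left(- \frac{2349}{70}\right) = \frac{30537}{35}$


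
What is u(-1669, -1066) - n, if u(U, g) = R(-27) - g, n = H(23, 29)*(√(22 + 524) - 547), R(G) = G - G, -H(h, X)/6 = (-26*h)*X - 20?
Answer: 56983150 - 104172*√546 ≈ 5.4549e+7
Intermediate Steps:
H(h, X) = 120 + 156*X*h (H(h, X) = -6*((-26*h)*X - 20) = -6*(-26*X*h - 20) = -6*(-20 - 26*X*h) = 120 + 156*X*h)
R(G) = 0
n = -56982084 + 104172*√546 (n = (120 + 156*29*23)*(√(22 + 524) - 547) = (120 + 104052)*(√546 - 547) = 104172*(-547 + √546) = -56982084 + 104172*√546 ≈ -5.4548e+7)
u(U, g) = -g (u(U, g) = 0 - g = -g)
u(-1669, -1066) - n = -1*(-1066) - (-56982084 + 104172*√546) = 1066 + (56982084 - 104172*√546) = 56983150 - 104172*√546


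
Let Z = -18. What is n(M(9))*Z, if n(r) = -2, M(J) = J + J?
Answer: 36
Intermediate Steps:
M(J) = 2*J
n(M(9))*Z = -2*(-18) = 36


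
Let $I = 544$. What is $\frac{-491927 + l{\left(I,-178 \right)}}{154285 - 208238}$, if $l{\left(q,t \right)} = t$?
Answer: $\frac{492105}{53953} \approx 9.121$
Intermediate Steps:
$\frac{-491927 + l{\left(I,-178 \right)}}{154285 - 208238} = \frac{-491927 - 178}{154285 - 208238} = - \frac{492105}{-53953} = \left(-492105\right) \left(- \frac{1}{53953}\right) = \frac{492105}{53953}$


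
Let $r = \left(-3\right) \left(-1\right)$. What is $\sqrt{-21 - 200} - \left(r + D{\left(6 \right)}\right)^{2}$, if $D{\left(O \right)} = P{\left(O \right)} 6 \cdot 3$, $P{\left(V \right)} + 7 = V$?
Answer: $-225 + i \sqrt{221} \approx -225.0 + 14.866 i$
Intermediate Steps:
$r = 3$
$P{\left(V \right)} = -7 + V$
$D{\left(O \right)} = -126 + 18 O$ ($D{\left(O \right)} = \left(-7 + O\right) 6 \cdot 3 = \left(-42 + 6 O\right) 3 = -126 + 18 O$)
$\sqrt{-21 - 200} - \left(r + D{\left(6 \right)}\right)^{2} = \sqrt{-21 - 200} - \left(3 + \left(-126 + 18 \cdot 6\right)\right)^{2} = \sqrt{-221} - \left(3 + \left(-126 + 108\right)\right)^{2} = i \sqrt{221} - \left(3 - 18\right)^{2} = i \sqrt{221} - \left(-15\right)^{2} = i \sqrt{221} - 225 = -225 + i \sqrt{221}$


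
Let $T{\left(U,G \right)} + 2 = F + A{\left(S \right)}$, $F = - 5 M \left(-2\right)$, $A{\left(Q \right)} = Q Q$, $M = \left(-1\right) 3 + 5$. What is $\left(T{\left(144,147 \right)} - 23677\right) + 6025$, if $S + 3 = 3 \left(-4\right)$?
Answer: $-17409$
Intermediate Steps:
$M = 2$ ($M = -3 + 5 = 2$)
$S = -15$ ($S = -3 + 3 \left(-4\right) = -3 - 12 = -15$)
$A{\left(Q \right)} = Q^{2}$
$F = 20$ ($F = \left(-5\right) 2 \left(-2\right) = \left(-10\right) \left(-2\right) = 20$)
$T{\left(U,G \right)} = 243$ ($T{\left(U,G \right)} = -2 + \left(20 + \left(-15\right)^{2}\right) = -2 + \left(20 + 225\right) = -2 + 245 = 243$)
$\left(T{\left(144,147 \right)} - 23677\right) + 6025 = \left(243 - 23677\right) + 6025 = -23434 + 6025 = -17409$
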